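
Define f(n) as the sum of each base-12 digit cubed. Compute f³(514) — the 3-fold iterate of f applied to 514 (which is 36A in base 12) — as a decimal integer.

1539

514 = (3,6,10)_12 → 3³ + 6³ + 10³ = 1243
1243 = (8,7,7)_12 → 8³ + 7³ + 7³ = 1198
1198 = (8,3,10)_12 → 8³ + 3³ + 10³ = 1539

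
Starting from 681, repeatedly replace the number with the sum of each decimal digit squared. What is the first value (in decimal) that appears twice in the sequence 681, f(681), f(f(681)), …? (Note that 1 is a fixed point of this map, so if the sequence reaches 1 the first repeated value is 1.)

4

681 → 6² + 8² + 1² = 101
101 → 1² + 0² + 1² = 2
2 → 2² = 4
4 → 4² = 16
16 → 1² + 6² = 37
37 → 3² + 7² = 58
58 → 5² + 8² = 89
89 → 8² + 9² = 145
145 → 1² + 4² + 5² = 42
42 → 4² + 2² = 20
20 → 2² + 0² = 4  — 4 already appeared earlier.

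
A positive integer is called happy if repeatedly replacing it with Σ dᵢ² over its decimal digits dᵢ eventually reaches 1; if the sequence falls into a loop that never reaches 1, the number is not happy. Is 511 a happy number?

511 → 5² + 1² + 1² = 25 + 1 + 1 = 27
27 → 2² + 7² = 4 + 49 = 53
53 → 5² + 3² = 25 + 9 = 34
34 → 3² + 4² = 9 + 16 = 25
25 → 2² + 5² = 4 + 25 = 29
29 → 2² + 9² = 4 + 81 = 85
85 → 8² + 5² = 64 + 25 = 89
89 → 8² + 9² = 64 + 81 = 145
145 → 1² + 4² + 5² = 1 + 16 + 25 = 42
42 → 4² + 2² = 16 + 4 = 20
20 → 2² + 0² = 4 + 0 = 4
4 → 4² = 16
16 → 1² + 6² = 1 + 36 = 37
37 → 3² + 7² = 9 + 49 = 58
58 → 5² + 8² = 25 + 64 = 89  — 89 already seen; the sequence cycles without reaching 1.

not happy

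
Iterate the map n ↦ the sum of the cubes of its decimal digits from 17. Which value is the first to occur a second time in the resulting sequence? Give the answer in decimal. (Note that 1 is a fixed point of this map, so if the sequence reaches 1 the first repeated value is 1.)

371

17 → 344
344 → 155
155 → 251
251 → 134
134 → 92
92 → 737
737 → 713
713 → 371
371 → 371  — 371 already appeared earlier.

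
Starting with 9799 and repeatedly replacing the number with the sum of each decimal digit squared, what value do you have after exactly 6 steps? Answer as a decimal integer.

9799 → 9² + 7² + 9² + 9² = 81 + 49 + 81 + 81 = 292
292 → 2² + 9² + 2² = 4 + 81 + 4 = 89
89 → 8² + 9² = 64 + 81 = 145
145 → 1² + 4² + 5² = 1 + 16 + 25 = 42
42 → 4² + 2² = 16 + 4 = 20
20 → 2² + 0² = 4 + 0 = 4

4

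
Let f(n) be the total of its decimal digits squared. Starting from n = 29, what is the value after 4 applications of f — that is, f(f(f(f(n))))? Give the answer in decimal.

29 → 2² + 9² = 85
85 → 8² + 5² = 89
89 → 8² + 9² = 145
145 → 1² + 4² + 5² = 42

42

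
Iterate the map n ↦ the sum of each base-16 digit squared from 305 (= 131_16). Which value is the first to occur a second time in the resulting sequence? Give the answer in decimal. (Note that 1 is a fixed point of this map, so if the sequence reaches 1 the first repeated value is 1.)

305 = (1,3,1)_16 → 11
11 = (11)_16 → 121
121 = (7,9)_16 → 130
130 = (8,2)_16 → 68
68 = (4,4)_16 → 32
32 = (2,0)_16 → 4
4 = (4)_16 → 16
16 = (1,0)_16 → 1  — reached the fixed point 1.
1 → 1, so 1 is the first repeated value.

1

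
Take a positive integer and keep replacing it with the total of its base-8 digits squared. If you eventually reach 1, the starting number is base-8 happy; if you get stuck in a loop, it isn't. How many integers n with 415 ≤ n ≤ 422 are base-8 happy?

1

415: 415 → 94 → 46 → 61 → 74 → 6 → 36 → 32 → 16 → 4 → 16  (repeats 16)
416: 416 → 52 → 52  (repeats 52)
417: 417 → 53 → 61 → 74 → 6 → 36 → 32 → 16 → 4 → 16  (repeats 16)
418: 418 → 56 → 49 → 37 → 41 → 26 → 13 → 26  (repeats 26)
419: 419 → 61 → 74 → 6 → 36 → 32 → 16 → 4 → 16  (repeats 16)
420: 420 → 68 → 17 → 5 → 25 → 10 → 5  (repeats 5)
421: 421 → 77 → 27 → 18 → 8 → 1  (reaches 1)
422: 422 → 88 → 10 → 5 → 25 → 10  (repeats 10)
base-8 happy: 421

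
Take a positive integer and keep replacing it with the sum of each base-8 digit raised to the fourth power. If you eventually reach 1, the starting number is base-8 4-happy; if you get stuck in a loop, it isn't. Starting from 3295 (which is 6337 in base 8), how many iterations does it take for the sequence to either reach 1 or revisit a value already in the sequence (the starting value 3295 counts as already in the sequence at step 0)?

3295 = (6,3,3,7)_8 → 6⁴ + 3⁴ + 3⁴ + 7⁴ = 3859
3859 = (7,4,2,3)_8 → 7⁴ + 4⁴ + 2⁴ + 3⁴ = 2754
2754 = (5,3,0,2)_8 → 5⁴ + 3⁴ + 0⁴ + 2⁴ = 722
722 = (1,3,2,2)_8 → 1⁴ + 3⁴ + 2⁴ + 2⁴ = 114
114 = (1,6,2)_8 → 1⁴ + 6⁴ + 2⁴ = 1313
1313 = (2,4,4,1)_8 → 2⁴ + 4⁴ + 4⁴ + 1⁴ = 529
529 = (1,0,2,1)_8 → 1⁴ + 0⁴ + 2⁴ + 1⁴ = 18
18 = (2,2)_8 → 2⁴ + 2⁴ = 32
32 = (4,0)_8 → 4⁴ + 0⁴ = 256
256 = (4,0,0)_8 → 4⁴ + 0⁴ + 0⁴ = 256  — 256 repeats.
That took 10 steps.

10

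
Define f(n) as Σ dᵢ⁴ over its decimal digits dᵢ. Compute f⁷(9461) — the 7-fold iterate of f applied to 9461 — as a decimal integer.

8208

9461 → 9⁴ + 4⁴ + 6⁴ + 1⁴ = 6561 + 256 + 1296 + 1 = 8114
8114 → 8⁴ + 1⁴ + 1⁴ + 4⁴ = 4096 + 1 + 1 + 256 = 4354
4354 → 4⁴ + 3⁴ + 5⁴ + 4⁴ = 256 + 81 + 625 + 256 = 1218
1218 → 1⁴ + 2⁴ + 1⁴ + 8⁴ = 1 + 16 + 1 + 4096 = 4114
4114 → 4⁴ + 1⁴ + 1⁴ + 4⁴ = 256 + 1 + 1 + 256 = 514
514 → 5⁴ + 1⁴ + 4⁴ = 625 + 1 + 256 = 882
882 → 8⁴ + 8⁴ + 2⁴ = 4096 + 4096 + 16 = 8208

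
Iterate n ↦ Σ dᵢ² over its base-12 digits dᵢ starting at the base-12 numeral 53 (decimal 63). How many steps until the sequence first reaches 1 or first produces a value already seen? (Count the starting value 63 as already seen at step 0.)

11

63 = (5,3)_12 → 34
34 = (2,10)_12 → 104
104 = (8,8)_12 → 128
128 = (10,8)_12 → 164
164 = (1,1,8)_12 → 66
66 = (5,6)_12 → 61
61 = (5,1)_12 → 26
26 = (2,2)_12 → 8
8 = (8)_12 → 64
64 = (5,4)_12 → 41
41 = (3,5)_12 → 34  — 34 repeats.
That took 11 steps.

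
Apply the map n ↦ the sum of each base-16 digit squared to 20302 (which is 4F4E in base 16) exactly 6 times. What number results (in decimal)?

20302 = (4,15,4,14)_16 → 4² + 15² + 4² + 14² = 16 + 225 + 16 + 196 = 453
453 = (1,12,5)_16 → 1² + 12² + 5² = 1 + 144 + 25 = 170
170 = (10,10)_16 → 10² + 10² = 100 + 100 = 200
200 = (12,8)_16 → 12² + 8² = 144 + 64 = 208
208 = (13,0)_16 → 13² + 0² = 169 + 0 = 169
169 = (10,9)_16 → 10² + 9² = 100 + 81 = 181

181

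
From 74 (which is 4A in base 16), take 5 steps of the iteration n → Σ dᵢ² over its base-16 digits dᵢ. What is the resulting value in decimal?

74 = (4,10)_16 → 4² + 10² = 16 + 100 = 116
116 = (7,4)_16 → 7² + 4² = 49 + 16 = 65
65 = (4,1)_16 → 4² + 1² = 16 + 1 = 17
17 = (1,1)_16 → 1² + 1² = 1 + 1 = 2
2 = (2)_16 → 2² = 4

4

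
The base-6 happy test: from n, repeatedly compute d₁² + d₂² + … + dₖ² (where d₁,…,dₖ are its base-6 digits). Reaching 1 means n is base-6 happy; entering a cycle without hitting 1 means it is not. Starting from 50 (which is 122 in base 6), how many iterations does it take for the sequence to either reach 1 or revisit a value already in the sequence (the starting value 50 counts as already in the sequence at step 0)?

50 = (1,2,2)_6 → 1² + 2² + 2² = 9
9 = (1,3)_6 → 1² + 3² = 10
10 = (1,4)_6 → 1² + 4² = 17
17 = (2,5)_6 → 2² + 5² = 29
29 = (4,5)_6 → 4² + 5² = 41
41 = (1,0,5)_6 → 1² + 0² + 5² = 26
26 = (4,2)_6 → 4² + 2² = 20
20 = (3,2)_6 → 3² + 2² = 13
13 = (2,1)_6 → 2² + 1² = 5
5 = (5)_6 → 5² = 25
25 = (4,1)_6 → 4² + 1² = 17  — 17 repeats.
That took 11 steps.

11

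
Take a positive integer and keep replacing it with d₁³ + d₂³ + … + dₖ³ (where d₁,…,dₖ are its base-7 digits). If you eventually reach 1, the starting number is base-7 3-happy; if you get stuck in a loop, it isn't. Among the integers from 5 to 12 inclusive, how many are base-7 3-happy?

5: 5 → 125 → 251 → 341 → 557 → 137 → 197 → 65 → 17 → 35 → 125  — not base-7 3-happy
6: 6 → 216 → 288 → 342 → 648 → 282 → 258 → 342  — not base-7 3-happy
7: 7 → 1  — base-7 3-happy
8: 8 → 2 → 8  — not base-7 3-happy
9: 9 → 9  — not base-7 3-happy
10: 10 → 28 → 64 → 10  — not base-7 3-happy
11: 11 → 65 → 17 → 35 → 125 → 251 → 341 → 557 → 137 → 197 → 65  — not base-7 3-happy
12: 12 → 126 → 72 → 36 → 126  — not base-7 3-happy
base-7 3-happy: 7

1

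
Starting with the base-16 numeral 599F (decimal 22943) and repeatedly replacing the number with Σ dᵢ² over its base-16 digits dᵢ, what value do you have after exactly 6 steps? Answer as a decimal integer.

22943 = (5,9,9,15)_16 → 412
412 = (1,9,12)_16 → 226
226 = (14,2)_16 → 200
200 = (12,8)_16 → 208
208 = (13,0)_16 → 169
169 = (10,9)_16 → 181

181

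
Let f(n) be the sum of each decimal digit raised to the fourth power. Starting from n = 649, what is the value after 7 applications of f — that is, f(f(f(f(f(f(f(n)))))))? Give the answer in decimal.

649 → 8113
8113 → 4179
4179 → 9219
9219 → 13139
13139 → 6725
6725 → 4338
4338 → 4514

4514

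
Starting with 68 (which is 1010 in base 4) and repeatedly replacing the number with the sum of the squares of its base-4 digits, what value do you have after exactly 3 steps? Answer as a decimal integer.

68 = (1,0,1,0)_4 → 1² + 0² + 1² + 0² = 2
2 = (2)_4 → 2² = 4
4 = (1,0)_4 → 1² + 0² = 1

1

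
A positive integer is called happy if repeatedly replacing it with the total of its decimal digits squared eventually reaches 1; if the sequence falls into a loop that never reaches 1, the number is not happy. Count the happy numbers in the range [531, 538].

1

531: 531 → 35 → 34 → 25 → 29 → 85 → 89 → 145 → 42 → 20 → 4 → 16 → 37 → 58 → 89  (repeats 89)
532: 532 → 38 → 73 → 58 → 89 → 145 → 42 → 20 → 4 → 16 → 37 → 58  (repeats 58)
533: 533 → 43 → 25 → 29 → 85 → 89 → 145 → 42 → 20 → 4 → 16 → 37 → 58 → 89  (repeats 89)
534: 534 → 50 → 25 → 29 → 85 → 89 → 145 → 42 → 20 → 4 → 16 → 37 → 58 → 89  (repeats 89)
535: 535 → 59 → 106 → 37 → 58 → 89 → 145 → 42 → 20 → 4 → 16 → 37  (repeats 37)
536: 536 → 70 → 49 → 97 → 130 → 10 → 1  (reaches 1)
537: 537 → 83 → 73 → 58 → 89 → 145 → 42 → 20 → 4 → 16 → 37 → 58  (repeats 58)
538: 538 → 98 → 145 → 42 → 20 → 4 → 16 → 37 → 58 → 89 → 145  (repeats 145)
happy: 536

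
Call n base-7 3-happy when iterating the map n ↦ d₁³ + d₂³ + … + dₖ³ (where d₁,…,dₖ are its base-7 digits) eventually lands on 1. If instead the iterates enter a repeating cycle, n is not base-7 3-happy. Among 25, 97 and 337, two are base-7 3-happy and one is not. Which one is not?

25

25: 25 → 91 → 217 → 91  — repeats 91 (not base-7 3-happy)
97: 97 → 433 → 343 → 1  — reaches 1 (base-7 3-happy)
337: 337 → 433 → 343 → 1  — reaches 1 (base-7 3-happy)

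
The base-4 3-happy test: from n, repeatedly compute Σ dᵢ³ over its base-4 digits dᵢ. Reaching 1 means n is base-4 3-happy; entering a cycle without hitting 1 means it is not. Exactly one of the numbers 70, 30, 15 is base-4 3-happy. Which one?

70

70: 70 → 10 → 16 → 1  — reaches 1 (base-4 3-happy)
30: 30 → 36 → 9 → 9  — repeats 9 (not base-4 3-happy)
15: 15 → 54 → 36 → 9 → 9  — repeats 9 (not base-4 3-happy)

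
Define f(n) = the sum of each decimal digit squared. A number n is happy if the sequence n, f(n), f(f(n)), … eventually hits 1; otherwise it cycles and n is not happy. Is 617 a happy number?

happy

617 → 86
86 → 100
100 → 1  — reached 1.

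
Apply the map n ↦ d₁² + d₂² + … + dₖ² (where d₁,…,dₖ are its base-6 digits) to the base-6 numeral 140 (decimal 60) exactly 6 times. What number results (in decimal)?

13

60 = (1,4,0)_6 → 17
17 = (2,5)_6 → 29
29 = (4,5)_6 → 41
41 = (1,0,5)_6 → 26
26 = (4,2)_6 → 20
20 = (3,2)_6 → 13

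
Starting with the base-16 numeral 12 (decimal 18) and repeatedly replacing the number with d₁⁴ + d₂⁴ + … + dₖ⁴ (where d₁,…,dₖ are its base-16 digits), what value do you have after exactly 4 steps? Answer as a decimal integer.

18 = (1,2)_16 → 17
17 = (1,1)_16 → 2
2 = (2)_16 → 16
16 = (1,0)_16 → 1

1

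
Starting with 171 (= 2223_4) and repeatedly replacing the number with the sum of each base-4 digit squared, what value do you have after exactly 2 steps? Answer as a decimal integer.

3

171 = (2,2,2,3)_4 → 2² + 2² + 2² + 3² = 4 + 4 + 4 + 9 = 21
21 = (1,1,1)_4 → 1² + 1² + 1² = 1 + 1 + 1 = 3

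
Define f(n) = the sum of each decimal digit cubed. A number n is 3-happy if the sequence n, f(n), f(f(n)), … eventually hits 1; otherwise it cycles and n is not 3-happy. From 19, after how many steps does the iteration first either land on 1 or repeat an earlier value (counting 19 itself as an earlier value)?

19 → 1³ + 9³ = 730
730 → 7³ + 3³ + 0³ = 370
370 → 3³ + 7³ + 0³ = 370  — 370 repeats.
That took 3 steps.

3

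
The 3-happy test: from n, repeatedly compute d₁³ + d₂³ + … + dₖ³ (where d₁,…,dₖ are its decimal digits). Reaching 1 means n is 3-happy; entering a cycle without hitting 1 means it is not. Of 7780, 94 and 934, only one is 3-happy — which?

7780: 7780 → 1198 → 1243 → 100 → 1  — reaches 1 (3-happy)
94: 94 → 793 → 1099 → 1459 → 919 → 1459  — repeats 1459 (not 3-happy)
934: 934 → 820 → 520 → 133 → 55 → 250 → 133  — repeats 133 (not 3-happy)

7780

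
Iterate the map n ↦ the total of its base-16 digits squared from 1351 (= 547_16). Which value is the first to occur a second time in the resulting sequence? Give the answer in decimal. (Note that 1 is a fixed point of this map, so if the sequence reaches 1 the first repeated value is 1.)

169

1351 = (5,4,7)_16 → 5² + 4² + 7² = 25 + 16 + 49 = 90
90 = (5,10)_16 → 5² + 10² = 25 + 100 = 125
125 = (7,13)_16 → 7² + 13² = 49 + 169 = 218
218 = (13,10)_16 → 13² + 10² = 169 + 100 = 269
269 = (1,0,13)_16 → 1² + 0² + 13² = 1 + 0 + 169 = 170
170 = (10,10)_16 → 10² + 10² = 100 + 100 = 200
200 = (12,8)_16 → 12² + 8² = 144 + 64 = 208
208 = (13,0)_16 → 13² + 0² = 169 + 0 = 169
169 = (10,9)_16 → 10² + 9² = 100 + 81 = 181
181 = (11,5)_16 → 11² + 5² = 121 + 25 = 146
146 = (9,2)_16 → 9² + 2² = 81 + 4 = 85
85 = (5,5)_16 → 5² + 5² = 25 + 25 = 50
50 = (3,2)_16 → 3² + 2² = 9 + 4 = 13
13 = (13)_16 → 13² = 169  — 169 already appeared earlier.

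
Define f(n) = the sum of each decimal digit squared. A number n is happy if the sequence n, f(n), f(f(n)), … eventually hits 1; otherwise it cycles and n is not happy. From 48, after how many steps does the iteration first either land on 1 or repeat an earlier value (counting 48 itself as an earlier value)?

14

48 → 4² + 8² = 80
80 → 8² + 0² = 64
64 → 6² + 4² = 52
52 → 5² + 2² = 29
29 → 2² + 9² = 85
85 → 8² + 5² = 89
89 → 8² + 9² = 145
145 → 1² + 4² + 5² = 42
42 → 4² + 2² = 20
20 → 2² + 0² = 4
4 → 4² = 16
16 → 1² + 6² = 37
37 → 3² + 7² = 58
58 → 5² + 8² = 89  — 89 repeats.
That took 14 steps.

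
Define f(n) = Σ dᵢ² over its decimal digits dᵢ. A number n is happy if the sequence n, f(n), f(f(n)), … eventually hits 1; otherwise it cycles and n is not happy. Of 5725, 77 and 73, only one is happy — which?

5725: 5725 → 103 → 10 → 1  — reaches 1 (happy)
77: 77 → 98 → 145 → 42 → 20 → 4 → 16 → 37 → 58 → 89 → 145  — repeats 145 (not happy)
73: 73 → 58 → 89 → 145 → 42 → 20 → 4 → 16 → 37 → 58  — repeats 58 (not happy)

5725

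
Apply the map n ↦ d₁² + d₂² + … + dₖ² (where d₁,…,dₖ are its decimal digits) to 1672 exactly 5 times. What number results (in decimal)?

37

1672 → 1² + 6² + 7² + 2² = 90
90 → 9² + 0² = 81
81 → 8² + 1² = 65
65 → 6² + 5² = 61
61 → 6² + 1² = 37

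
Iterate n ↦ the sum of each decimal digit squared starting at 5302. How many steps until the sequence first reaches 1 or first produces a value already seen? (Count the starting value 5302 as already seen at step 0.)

11

5302 → 38
38 → 73
73 → 58
58 → 89
89 → 145
145 → 42
42 → 20
20 → 4
4 → 16
16 → 37
37 → 58  — 58 repeats.
That took 11 steps.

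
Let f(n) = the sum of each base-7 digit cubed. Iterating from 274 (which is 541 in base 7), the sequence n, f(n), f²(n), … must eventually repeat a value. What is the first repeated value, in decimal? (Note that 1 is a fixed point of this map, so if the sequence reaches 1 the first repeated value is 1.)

274 = (5,4,1)_7 → 5³ + 4³ + 1³ = 125 + 64 + 1 = 190
190 = (3,6,1)_7 → 3³ + 6³ + 1³ = 27 + 216 + 1 = 244
244 = (4,6,6)_7 → 4³ + 6³ + 6³ = 64 + 216 + 216 = 496
496 = (1,3,0,6)_7 → 1³ + 3³ + 0³ + 6³ = 1 + 27 + 0 + 216 = 244  — 244 already appeared earlier.

244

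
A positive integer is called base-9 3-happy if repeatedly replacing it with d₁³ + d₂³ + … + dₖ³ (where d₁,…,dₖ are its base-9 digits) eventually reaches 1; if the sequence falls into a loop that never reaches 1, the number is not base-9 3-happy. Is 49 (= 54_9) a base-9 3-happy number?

49 = (5,4)_9 → 5³ + 4³ = 125 + 64 = 189
189 = (2,3,0)_9 → 2³ + 3³ + 0³ = 8 + 27 + 0 = 35
35 = (3,8)_9 → 3³ + 8³ = 27 + 512 = 539
539 = (6,5,8)_9 → 6³ + 5³ + 8³ = 216 + 125 + 512 = 853
853 = (1,1,4,7)_9 → 1³ + 1³ + 4³ + 7³ = 1 + 1 + 64 + 343 = 409
409 = (5,0,4)_9 → 5³ + 0³ + 4³ = 125 + 0 + 64 = 189  — 189 already seen; the sequence cycles without reaching 1.

not base-9 3-happy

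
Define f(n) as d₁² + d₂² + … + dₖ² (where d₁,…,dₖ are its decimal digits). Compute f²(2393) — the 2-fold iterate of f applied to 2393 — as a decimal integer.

2393 → 2² + 3² + 9² + 3² = 4 + 9 + 81 + 9 = 103
103 → 1² + 0² + 3² = 1 + 0 + 9 = 10

10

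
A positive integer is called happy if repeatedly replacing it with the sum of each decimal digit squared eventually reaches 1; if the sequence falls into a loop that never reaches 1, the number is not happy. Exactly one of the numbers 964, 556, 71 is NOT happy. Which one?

964: 964 → 133 → 19 → 82 → 68 → 100 → 1  — reaches 1 (happy)
556: 556 → 86 → 100 → 1  — reaches 1 (happy)
71: 71 → 50 → 25 → 29 → 85 → 89 → 145 → 42 → 20 → 4 → 16 → 37 → 58 → 89  — repeats 89 (not happy)

71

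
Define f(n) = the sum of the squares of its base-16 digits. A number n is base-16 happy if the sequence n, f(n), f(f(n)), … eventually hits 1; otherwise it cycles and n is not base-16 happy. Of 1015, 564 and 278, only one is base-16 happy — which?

278

1015: 1015 → 283 → 123 → 170 → 200 → 208 → 169 → 181 → 146 → 85 → 50 → 13 → 169  — repeats 169 (not base-16 happy)
564: 564 → 29 → 170 → 200 → 208 → 169 → 181 → 146 → 85 → 50 → 13 → 169  — repeats 169 (not base-16 happy)
278: 278 → 38 → 40 → 68 → 32 → 4 → 16 → 1  — reaches 1 (base-16 happy)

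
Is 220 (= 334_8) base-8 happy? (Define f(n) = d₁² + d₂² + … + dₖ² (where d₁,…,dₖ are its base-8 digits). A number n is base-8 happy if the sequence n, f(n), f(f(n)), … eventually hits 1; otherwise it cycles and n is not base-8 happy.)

not base-8 happy

220 = (3,3,4)_8 → 34
34 = (4,2)_8 → 20
20 = (2,4)_8 → 20  — 20 already seen; the sequence cycles without reaching 1.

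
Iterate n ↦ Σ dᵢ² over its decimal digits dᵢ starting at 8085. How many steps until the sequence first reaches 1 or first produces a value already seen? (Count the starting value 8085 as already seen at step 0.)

15

8085 → 8² + 0² + 8² + 5² = 153
153 → 1² + 5² + 3² = 35
35 → 3² + 5² = 34
34 → 3² + 4² = 25
25 → 2² + 5² = 29
29 → 2² + 9² = 85
85 → 8² + 5² = 89
89 → 8² + 9² = 145
145 → 1² + 4² + 5² = 42
42 → 4² + 2² = 20
20 → 2² + 0² = 4
4 → 4² = 16
16 → 1² + 6² = 37
37 → 3² + 7² = 58
58 → 5² + 8² = 89  — 89 repeats.
That took 15 steps.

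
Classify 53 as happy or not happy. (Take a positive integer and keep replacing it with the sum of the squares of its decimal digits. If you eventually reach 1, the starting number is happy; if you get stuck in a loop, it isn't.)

not happy

53 → 34
34 → 25
25 → 29
29 → 85
85 → 89
89 → 145
145 → 42
42 → 20
20 → 4
4 → 16
16 → 37
37 → 58
58 → 89  — 89 already seen; the sequence cycles without reaching 1.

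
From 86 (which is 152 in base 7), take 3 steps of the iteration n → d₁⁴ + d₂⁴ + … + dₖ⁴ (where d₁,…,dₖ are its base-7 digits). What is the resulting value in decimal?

1138

86 = (1,5,2)_7 → 1⁴ + 5⁴ + 2⁴ = 642
642 = (1,6,0,5)_7 → 1⁴ + 6⁴ + 0⁴ + 5⁴ = 1922
1922 = (5,4,1,4)_7 → 5⁴ + 4⁴ + 1⁴ + 4⁴ = 1138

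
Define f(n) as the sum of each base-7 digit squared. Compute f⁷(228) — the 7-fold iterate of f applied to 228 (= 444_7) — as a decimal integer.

228 = (4,4,4)_7 → 48
48 = (6,6)_7 → 72
72 = (1,3,2)_7 → 14
14 = (2,0)_7 → 4
4 = (4)_7 → 16
16 = (2,2)_7 → 8
8 = (1,1)_7 → 2

2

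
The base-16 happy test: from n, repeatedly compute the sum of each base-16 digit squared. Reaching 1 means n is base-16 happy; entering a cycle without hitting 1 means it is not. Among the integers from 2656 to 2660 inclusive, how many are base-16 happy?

2656: 2656 → 136 → 128 → 64 → 16 → 1  (reaches 1)
2657: 2657 → 137 → 145 → 82 → 29 → 170 → 200 → 208 → 169 → 181 → 146 → 85 → 50 → 13 → 169  (repeats 169)
2658: 2658 → 140 → 208 → 169 → 181 → 146 → 85 → 50 → 13 → 169  (repeats 169)
2659: 2659 → 145 → 82 → 29 → 170 → 200 → 208 → 169 → 181 → 146 → 85 → 50 → 13 → 169  (repeats 169)
2660: 2660 → 152 → 145 → 82 → 29 → 170 → 200 → 208 → 169 → 181 → 146 → 85 → 50 → 13 → 169  (repeats 169)
base-16 happy: 2656

1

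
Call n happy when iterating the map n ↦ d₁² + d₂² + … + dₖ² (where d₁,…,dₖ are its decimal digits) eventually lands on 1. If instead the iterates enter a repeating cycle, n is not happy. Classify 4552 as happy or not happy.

4552 → 4² + 5² + 5² + 2² = 16 + 25 + 25 + 4 = 70
70 → 7² + 0² = 49 + 0 = 49
49 → 4² + 9² = 16 + 81 = 97
97 → 9² + 7² = 81 + 49 = 130
130 → 1² + 3² + 0² = 1 + 9 + 0 = 10
10 → 1² + 0² = 1 + 0 = 1  — reached 1.

happy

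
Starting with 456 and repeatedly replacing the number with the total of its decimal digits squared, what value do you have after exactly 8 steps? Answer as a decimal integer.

456 → 4² + 5² + 6² = 77
77 → 7² + 7² = 98
98 → 9² + 8² = 145
145 → 1² + 4² + 5² = 42
42 → 4² + 2² = 20
20 → 2² + 0² = 4
4 → 4² = 16
16 → 1² + 6² = 37

37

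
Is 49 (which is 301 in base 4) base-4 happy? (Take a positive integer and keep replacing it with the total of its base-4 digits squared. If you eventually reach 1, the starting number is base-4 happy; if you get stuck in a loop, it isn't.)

base-4 happy

49 = (3,0,1)_4 → 3² + 0² + 1² = 10
10 = (2,2)_4 → 2² + 2² = 8
8 = (2,0)_4 → 2² + 0² = 4
4 = (1,0)_4 → 1² + 0² = 1  — reached 1.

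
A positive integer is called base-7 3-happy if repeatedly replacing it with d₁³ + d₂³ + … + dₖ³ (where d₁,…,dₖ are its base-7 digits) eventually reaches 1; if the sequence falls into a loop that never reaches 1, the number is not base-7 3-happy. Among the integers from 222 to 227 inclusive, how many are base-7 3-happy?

222: 222 → 216 → 288 → 342 → 648 → 282 → 258 → 342  — not base-7 3-happy
223: 223 → 307 → 433 → 343 → 1  — base-7 3-happy
224: 224 → 128 → 80 → 92 → 218 → 92  — not base-7 3-happy
225: 225 → 129 → 99 → 9 → 9  — not base-7 3-happy
226: 226 → 136 → 160 → 244 → 496 → 244  — not base-7 3-happy
227: 227 → 155 → 29 → 65 → 17 → 35 → 125 → 251 → 341 → 557 → 137 → 197 → 65  — not base-7 3-happy
base-7 3-happy: 223

1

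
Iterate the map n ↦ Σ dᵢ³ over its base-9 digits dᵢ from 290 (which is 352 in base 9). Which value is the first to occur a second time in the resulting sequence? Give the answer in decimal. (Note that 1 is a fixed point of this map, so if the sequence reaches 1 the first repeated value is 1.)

856

290 = (3,5,2)_9 → 3³ + 5³ + 2³ = 27 + 125 + 8 = 160
160 = (1,8,7)_9 → 1³ + 8³ + 7³ = 1 + 512 + 343 = 856
856 = (1,1,5,1)_9 → 1³ + 1³ + 5³ + 1³ = 1 + 1 + 125 + 1 = 128
128 = (1,5,2)_9 → 1³ + 5³ + 2³ = 1 + 125 + 8 = 134
134 = (1,5,8)_9 → 1³ + 5³ + 8³ = 1 + 125 + 512 = 638
638 = (7,7,8)_9 → 7³ + 7³ + 8³ = 343 + 343 + 512 = 1198
1198 = (1,5,7,1)_9 → 1³ + 5³ + 7³ + 1³ = 1 + 125 + 343 + 1 = 470
470 = (5,7,2)_9 → 5³ + 7³ + 2³ = 125 + 343 + 8 = 476
476 = (5,7,8)_9 → 5³ + 7³ + 8³ = 125 + 343 + 512 = 980
980 = (1,3,0,8)_9 → 1³ + 3³ + 0³ + 8³ = 1 + 27 + 0 + 512 = 540
540 = (6,6,0)_9 → 6³ + 6³ + 0³ = 216 + 216 + 0 = 432
432 = (5,3,0)_9 → 5³ + 3³ + 0³ = 125 + 27 + 0 = 152
152 = (1,7,8)_9 → 1³ + 7³ + 8³ = 1 + 343 + 512 = 856  — 856 already appeared earlier.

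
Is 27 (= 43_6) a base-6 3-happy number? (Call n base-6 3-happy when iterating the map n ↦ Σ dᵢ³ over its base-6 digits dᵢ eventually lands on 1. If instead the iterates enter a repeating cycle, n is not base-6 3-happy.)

base-6 3-happy

27 = (4,3)_6 → 4³ + 3³ = 64 + 27 = 91
91 = (2,3,1)_6 → 2³ + 3³ + 1³ = 8 + 27 + 1 = 36
36 = (1,0,0)_6 → 1³ + 0³ + 0³ = 1 + 0 + 0 = 1  — reached 1.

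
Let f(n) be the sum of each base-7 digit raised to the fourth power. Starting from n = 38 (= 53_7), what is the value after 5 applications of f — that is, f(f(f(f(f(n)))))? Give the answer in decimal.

1938

38 = (5,3)_7 → 5⁴ + 3⁴ = 706
706 = (2,0,2,6)_7 → 2⁴ + 0⁴ + 2⁴ + 6⁴ = 1328
1328 = (3,6,0,5)_7 → 3⁴ + 6⁴ + 0⁴ + 5⁴ = 2002
2002 = (5,5,6,0)_7 → 5⁴ + 5⁴ + 6⁴ + 0⁴ = 2546
2546 = (1,0,2,6,5)_7 → 1⁴ + 0⁴ + 2⁴ + 6⁴ + 5⁴ = 1938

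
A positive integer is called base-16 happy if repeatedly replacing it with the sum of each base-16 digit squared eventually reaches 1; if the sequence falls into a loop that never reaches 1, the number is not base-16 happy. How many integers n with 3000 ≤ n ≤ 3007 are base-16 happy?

3000: 3000 → 306 → 14 → 196 → 160 → 100 → 52 → 25 → 82 → 29 → 170 → 200 → 208 → 169 → 181 → 146 → 85 → 50 → 13 → 169  — not base-16 happy
3001: 3001 → 323 → 26 → 101 → 61 → 178 → 125 → 218 → 269 → 170 → 200 → 208 → 169 → 181 → 146 → 85 → 50 → 13 → 169  — not base-16 happy
3002: 3002 → 342 → 62 → 205 → 313 → 91 → 146 → 85 → 50 → 13 → 169 → 181 → 146  — not base-16 happy
3003: 3003 → 363 → 158 → 277 → 27 → 122 → 149 → 106 → 136 → 128 → 64 → 16 → 1  — base-16 happy
3004: 3004 → 386 → 69 → 41 → 85 → 50 → 13 → 169 → 181 → 146 → 85  — not base-16 happy
3005: 3005 → 411 → 203 → 265 → 82 → 29 → 170 → 200 → 208 → 169 → 181 → 146 → 85 → 50 → 13 → 169  — not base-16 happy
3006: 3006 → 438 → 158 → 277 → 27 → 122 → 149 → 106 → 136 → 128 → 64 → 16 → 1  — base-16 happy
3007: 3007 → 467 → 179 → 130 → 68 → 32 → 4 → 16 → 1  — base-16 happy
base-16 happy: 3003, 3006, 3007

3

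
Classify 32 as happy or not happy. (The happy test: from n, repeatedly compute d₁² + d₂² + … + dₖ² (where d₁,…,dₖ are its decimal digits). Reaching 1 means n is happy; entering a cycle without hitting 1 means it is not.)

happy

32 → 13
13 → 10
10 → 1  — reached 1.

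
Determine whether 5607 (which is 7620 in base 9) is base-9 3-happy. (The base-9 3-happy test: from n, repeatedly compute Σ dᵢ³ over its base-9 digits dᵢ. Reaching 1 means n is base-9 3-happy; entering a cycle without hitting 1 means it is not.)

not base-9 3-happy

5607 = (7,6,2,0)_9 → 7³ + 6³ + 2³ + 0³ = 567
567 = (7,0,0)_9 → 7³ + 0³ + 0³ = 343
343 = (4,2,1)_9 → 4³ + 2³ + 1³ = 73
73 = (8,1)_9 → 8³ + 1³ = 513
513 = (6,3,0)_9 → 6³ + 3³ + 0³ = 243
243 = (3,0,0)_9 → 3³ + 0³ + 0³ = 27
27 = (3,0)_9 → 3³ + 0³ = 27  — 27 already seen; the sequence cycles without reaching 1.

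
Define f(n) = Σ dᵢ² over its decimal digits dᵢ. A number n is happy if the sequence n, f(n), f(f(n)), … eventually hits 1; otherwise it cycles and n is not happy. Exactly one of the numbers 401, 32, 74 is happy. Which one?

32

401: 401 → 17 → 50 → 25 → 29 → 85 → 89 → 145 → 42 → 20 → 4 → 16 → 37 → 58 → 89  — repeats 89 (not happy)
32: 32 → 13 → 10 → 1  — reaches 1 (happy)
74: 74 → 65 → 61 → 37 → 58 → 89 → 145 → 42 → 20 → 4 → 16 → 37  — repeats 37 (not happy)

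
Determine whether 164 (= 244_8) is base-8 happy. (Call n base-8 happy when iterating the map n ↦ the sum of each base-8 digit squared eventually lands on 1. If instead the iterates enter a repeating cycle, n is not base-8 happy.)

164 = (2,4,4)_8 → 2² + 4² + 4² = 4 + 16 + 16 = 36
36 = (4,4)_8 → 4² + 4² = 16 + 16 = 32
32 = (4,0)_8 → 4² + 0² = 16 + 0 = 16
16 = (2,0)_8 → 2² + 0² = 4 + 0 = 4
4 = (4)_8 → 4² = 16  — 16 already seen; the sequence cycles without reaching 1.

not base-8 happy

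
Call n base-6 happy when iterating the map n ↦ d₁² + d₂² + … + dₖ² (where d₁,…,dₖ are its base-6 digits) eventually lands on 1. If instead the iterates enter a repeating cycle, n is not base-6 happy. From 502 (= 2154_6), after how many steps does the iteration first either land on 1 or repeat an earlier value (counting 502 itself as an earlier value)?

13

502 = (2,1,5,4)_6 → 2² + 1² + 5² + 4² = 4 + 1 + 25 + 16 = 46
46 = (1,1,4)_6 → 1² + 1² + 4² = 1 + 1 + 16 = 18
18 = (3,0)_6 → 3² + 0² = 9 + 0 = 9
9 = (1,3)_6 → 1² + 3² = 1 + 9 = 10
10 = (1,4)_6 → 1² + 4² = 1 + 16 = 17
17 = (2,5)_6 → 2² + 5² = 4 + 25 = 29
29 = (4,5)_6 → 4² + 5² = 16 + 25 = 41
41 = (1,0,5)_6 → 1² + 0² + 5² = 1 + 0 + 25 = 26
26 = (4,2)_6 → 4² + 2² = 16 + 4 = 20
20 = (3,2)_6 → 3² + 2² = 9 + 4 = 13
13 = (2,1)_6 → 2² + 1² = 4 + 1 = 5
5 = (5)_6 → 5² = 25
25 = (4,1)_6 → 4² + 1² = 16 + 1 = 17  — 17 repeats.
That took 13 steps.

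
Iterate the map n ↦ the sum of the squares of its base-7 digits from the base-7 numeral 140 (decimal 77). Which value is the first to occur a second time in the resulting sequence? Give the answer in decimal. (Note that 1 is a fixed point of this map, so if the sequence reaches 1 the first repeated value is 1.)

77 = (1,4,0)_7 → 1² + 4² + 0² = 1 + 16 + 0 = 17
17 = (2,3)_7 → 2² + 3² = 4 + 9 = 13
13 = (1,6)_7 → 1² + 6² = 1 + 36 = 37
37 = (5,2)_7 → 5² + 2² = 25 + 4 = 29
29 = (4,1)_7 → 4² + 1² = 16 + 1 = 17  — 17 already appeared earlier.

17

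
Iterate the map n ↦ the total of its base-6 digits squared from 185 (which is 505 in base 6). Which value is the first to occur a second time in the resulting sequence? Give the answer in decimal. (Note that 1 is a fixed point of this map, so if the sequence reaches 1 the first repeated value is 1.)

17

185 = (5,0,5)_6 → 5² + 0² + 5² = 25 + 0 + 25 = 50
50 = (1,2,2)_6 → 1² + 2² + 2² = 1 + 4 + 4 = 9
9 = (1,3)_6 → 1² + 3² = 1 + 9 = 10
10 = (1,4)_6 → 1² + 4² = 1 + 16 = 17
17 = (2,5)_6 → 2² + 5² = 4 + 25 = 29
29 = (4,5)_6 → 4² + 5² = 16 + 25 = 41
41 = (1,0,5)_6 → 1² + 0² + 5² = 1 + 0 + 25 = 26
26 = (4,2)_6 → 4² + 2² = 16 + 4 = 20
20 = (3,2)_6 → 3² + 2² = 9 + 4 = 13
13 = (2,1)_6 → 2² + 1² = 4 + 1 = 5
5 = (5)_6 → 5² = 25
25 = (4,1)_6 → 4² + 1² = 16 + 1 = 17  — 17 already appeared earlier.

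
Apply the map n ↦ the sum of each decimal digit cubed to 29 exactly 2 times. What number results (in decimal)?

713

29 → 2³ + 9³ = 8 + 729 = 737
737 → 7³ + 3³ + 7³ = 343 + 27 + 343 = 713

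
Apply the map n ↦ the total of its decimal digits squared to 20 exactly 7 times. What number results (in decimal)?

42

20 → 2² + 0² = 4
4 → 4² = 16
16 → 1² + 6² = 37
37 → 3² + 7² = 58
58 → 5² + 8² = 89
89 → 8² + 9² = 145
145 → 1² + 4² + 5² = 42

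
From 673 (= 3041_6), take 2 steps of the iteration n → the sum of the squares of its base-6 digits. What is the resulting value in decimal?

20

673 = (3,0,4,1)_6 → 3² + 0² + 4² + 1² = 26
26 = (4,2)_6 → 4² + 2² = 20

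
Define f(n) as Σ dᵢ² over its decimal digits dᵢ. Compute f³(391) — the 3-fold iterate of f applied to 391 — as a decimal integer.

391 → 3² + 9² + 1² = 9 + 81 + 1 = 91
91 → 9² + 1² = 81 + 1 = 82
82 → 8² + 2² = 64 + 4 = 68

68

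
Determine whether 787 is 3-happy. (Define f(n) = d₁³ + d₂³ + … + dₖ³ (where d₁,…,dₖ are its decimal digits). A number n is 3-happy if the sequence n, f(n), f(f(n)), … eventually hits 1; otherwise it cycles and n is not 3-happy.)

787 → 7³ + 8³ + 7³ = 343 + 512 + 343 = 1198
1198 → 1³ + 1³ + 9³ + 8³ = 1 + 1 + 729 + 512 = 1243
1243 → 1³ + 2³ + 4³ + 3³ = 1 + 8 + 64 + 27 = 100
100 → 1³ + 0³ + 0³ = 1 + 0 + 0 = 1  — reached 1.

3-happy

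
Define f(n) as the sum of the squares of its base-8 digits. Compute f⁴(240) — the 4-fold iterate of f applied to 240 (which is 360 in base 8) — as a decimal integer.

240 = (3,6,0)_8 → 3² + 6² + 0² = 45
45 = (5,5)_8 → 5² + 5² = 50
50 = (6,2)_8 → 6² + 2² = 40
40 = (5,0)_8 → 5² + 0² = 25

25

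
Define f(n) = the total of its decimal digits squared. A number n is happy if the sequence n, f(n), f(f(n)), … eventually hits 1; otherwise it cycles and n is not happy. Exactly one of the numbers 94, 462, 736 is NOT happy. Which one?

462

94: 94 → 97 → 130 → 10 → 1  — reaches 1 (happy)
462: 462 → 56 → 61 → 37 → 58 → 89 → 145 → 42 → 20 → 4 → 16 → 37  — repeats 37 (not happy)
736: 736 → 94 → 97 → 130 → 10 → 1  — reaches 1 (happy)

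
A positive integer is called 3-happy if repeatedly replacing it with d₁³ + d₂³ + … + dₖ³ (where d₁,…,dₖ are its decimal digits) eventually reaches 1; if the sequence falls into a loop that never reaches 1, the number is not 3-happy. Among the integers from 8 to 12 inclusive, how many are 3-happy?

8: 8 → 512 → 134 → 92 → 737 → 713 → 371 → 371  — not 3-happy
9: 9 → 729 → 1080 → 513 → 153 → 153  — not 3-happy
10: 10 → 1  — 3-happy
11: 11 → 2 → 8 → 512 → 134 → 92 → 737 → 713 → 371 → 371  — not 3-happy
12: 12 → 9 → 729 → 1080 → 513 → 153 → 153  — not 3-happy
3-happy: 10

1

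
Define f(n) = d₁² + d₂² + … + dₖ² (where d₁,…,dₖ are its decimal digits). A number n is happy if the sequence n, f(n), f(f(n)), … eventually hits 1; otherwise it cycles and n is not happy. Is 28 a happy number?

happy

28 → 2² + 8² = 68
68 → 6² + 8² = 100
100 → 1² + 0² + 0² = 1  — reached 1.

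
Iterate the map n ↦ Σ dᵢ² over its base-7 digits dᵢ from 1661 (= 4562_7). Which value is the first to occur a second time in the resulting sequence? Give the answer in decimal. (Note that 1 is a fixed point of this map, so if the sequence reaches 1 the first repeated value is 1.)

45

1661 = (4,5,6,2)_7 → 4² + 5² + 6² + 2² = 81
81 = (1,4,4)_7 → 1² + 4² + 4² = 33
33 = (4,5)_7 → 4² + 5² = 41
41 = (5,6)_7 → 5² + 6² = 61
61 = (1,1,5)_7 → 1² + 1² + 5² = 27
27 = (3,6)_7 → 3² + 6² = 45
45 = (6,3)_7 → 6² + 3² = 45  — 45 already appeared earlier.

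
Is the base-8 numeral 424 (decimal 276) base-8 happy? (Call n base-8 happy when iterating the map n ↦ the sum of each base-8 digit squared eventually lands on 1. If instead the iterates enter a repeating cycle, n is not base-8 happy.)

276 = (4,2,4)_8 → 4² + 2² + 4² = 16 + 4 + 16 = 36
36 = (4,4)_8 → 4² + 4² = 16 + 16 = 32
32 = (4,0)_8 → 4² + 0² = 16 + 0 = 16
16 = (2,0)_8 → 2² + 0² = 4 + 0 = 4
4 = (4)_8 → 4² = 16  — 16 already seen; the sequence cycles without reaching 1.

not base-8 happy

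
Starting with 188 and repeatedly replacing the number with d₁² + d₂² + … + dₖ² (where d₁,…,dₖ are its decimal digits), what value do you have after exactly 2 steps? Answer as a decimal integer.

188 → 1² + 8² + 8² = 129
129 → 1² + 2² + 9² = 86

86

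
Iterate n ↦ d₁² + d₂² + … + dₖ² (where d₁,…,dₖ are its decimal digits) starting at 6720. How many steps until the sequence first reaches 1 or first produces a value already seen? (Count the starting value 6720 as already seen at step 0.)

6720 → 6² + 7² + 2² + 0² = 89
89 → 8² + 9² = 145
145 → 1² + 4² + 5² = 42
42 → 4² + 2² = 20
20 → 2² + 0² = 4
4 → 4² = 16
16 → 1² + 6² = 37
37 → 3² + 7² = 58
58 → 5² + 8² = 89  — 89 repeats.
That took 9 steps.

9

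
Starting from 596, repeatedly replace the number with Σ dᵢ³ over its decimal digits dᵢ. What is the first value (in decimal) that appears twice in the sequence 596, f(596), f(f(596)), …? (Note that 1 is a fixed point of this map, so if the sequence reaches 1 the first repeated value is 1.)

596 → 5³ + 9³ + 6³ = 125 + 729 + 216 = 1070
1070 → 1³ + 0³ + 7³ + 0³ = 1 + 0 + 343 + 0 = 344
344 → 3³ + 4³ + 4³ = 27 + 64 + 64 = 155
155 → 1³ + 5³ + 5³ = 1 + 125 + 125 = 251
251 → 2³ + 5³ + 1³ = 8 + 125 + 1 = 134
134 → 1³ + 3³ + 4³ = 1 + 27 + 64 = 92
92 → 9³ + 2³ = 729 + 8 = 737
737 → 7³ + 3³ + 7³ = 343 + 27 + 343 = 713
713 → 7³ + 1³ + 3³ = 343 + 1 + 27 = 371
371 → 3³ + 7³ + 1³ = 27 + 343 + 1 = 371  — 371 already appeared earlier.

371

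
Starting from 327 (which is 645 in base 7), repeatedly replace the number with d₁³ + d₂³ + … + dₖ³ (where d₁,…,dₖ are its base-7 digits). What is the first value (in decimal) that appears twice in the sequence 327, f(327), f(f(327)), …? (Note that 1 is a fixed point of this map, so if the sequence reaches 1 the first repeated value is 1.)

327 = (6,4,5)_7 → 6³ + 4³ + 5³ = 405
405 = (1,1,1,6)_7 → 1³ + 1³ + 1³ + 6³ = 219
219 = (4,3,2)_7 → 4³ + 3³ + 2³ = 99
99 = (2,0,1)_7 → 2³ + 0³ + 1³ = 9
9 = (1,2)_7 → 1³ + 2³ = 9  — 9 already appeared earlier.

9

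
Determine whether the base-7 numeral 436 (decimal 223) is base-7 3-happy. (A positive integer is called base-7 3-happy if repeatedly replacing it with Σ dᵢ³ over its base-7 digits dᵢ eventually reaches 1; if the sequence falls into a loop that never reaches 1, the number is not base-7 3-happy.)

base-7 3-happy

223 = (4,3,6)_7 → 4³ + 3³ + 6³ = 64 + 27 + 216 = 307
307 = (6,1,6)_7 → 6³ + 1³ + 6³ = 216 + 1 + 216 = 433
433 = (1,1,5,6)_7 → 1³ + 1³ + 5³ + 6³ = 1 + 1 + 125 + 216 = 343
343 = (1,0,0,0)_7 → 1³ + 0³ + 0³ + 0³ = 1 + 0 + 0 + 0 = 1  — reached 1.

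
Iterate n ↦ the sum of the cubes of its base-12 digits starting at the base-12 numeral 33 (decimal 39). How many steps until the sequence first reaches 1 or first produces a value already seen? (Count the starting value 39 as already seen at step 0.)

39 = (3,3)_12 → 54
54 = (4,6)_12 → 280
280 = (1,11,4)_12 → 1396
1396 = (9,8,4)_12 → 1305
1305 = (9,0,9)_12 → 1458
1458 = (10,1,6)_12 → 1217
1217 = (8,5,5)_12 → 762
762 = (5,3,6)_12 → 368
368 = (2,6,8)_12 → 736
736 = (5,1,4)_12 → 190
190 = (1,3,10)_12 → 1028
1028 = (7,1,8)_12 → 856
856 = (5,11,4)_12 → 1520
1520 = (10,6,8)_12 → 1728
1728 = (1,0,0,0)_12 → 1  — reached 1.
That took 15 steps.

15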